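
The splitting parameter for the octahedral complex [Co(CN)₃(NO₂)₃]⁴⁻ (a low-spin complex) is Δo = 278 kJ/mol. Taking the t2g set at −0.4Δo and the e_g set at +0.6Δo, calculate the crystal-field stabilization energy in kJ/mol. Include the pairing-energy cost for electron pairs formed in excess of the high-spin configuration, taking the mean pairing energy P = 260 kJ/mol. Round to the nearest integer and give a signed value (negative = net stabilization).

Ligand charges: 3×(-1) from CN⁻ and 3×(-1) from NO₂⁻ sum to -6; with overall charge -4, Co is +2.
Co sits in group 9; removing 2 electrons leaves Co²⁺ with 9 − 2 = 7 d electrons.
Electron filling gives t2g^6 e_g^1.
Orbital CFSE = 6(-0.4) + 1(0.6) = -1.8Δo = -1.8 × 278 = -500 kJ/mol.
High-spin d⁷ would be t2g^5 e_g^2 with 2 pairs; low-spin has 3, so 1 excess pair costs +1P = +260 kJ/mol.
Net CFSE = -500 + 260 = -240 kJ/mol.

-240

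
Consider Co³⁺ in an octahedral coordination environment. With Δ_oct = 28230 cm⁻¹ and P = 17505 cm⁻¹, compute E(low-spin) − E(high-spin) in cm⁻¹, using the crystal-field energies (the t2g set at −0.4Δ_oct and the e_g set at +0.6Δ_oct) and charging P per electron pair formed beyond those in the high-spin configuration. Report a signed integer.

-21450

Group 9 minus oxidation state +3 gives a d⁶ configuration for Co³⁺.
In the high-spin limit (t2g^4 e_g^2) the orbital term is -0.4Δ_oct = -11292 cm⁻¹, with no excess pairing.
For low-spin the configuration is t2g^6 e_g^0: orbital energy -2.4 × 28230 = -67752 cm⁻¹, and 2 additional pairs relative to high-spin add 35010 cm⁻¹, giving -32742 cm⁻¹.
The difference is -32742 − (-11292) = -21450 cm⁻¹, so low-spin lies lower.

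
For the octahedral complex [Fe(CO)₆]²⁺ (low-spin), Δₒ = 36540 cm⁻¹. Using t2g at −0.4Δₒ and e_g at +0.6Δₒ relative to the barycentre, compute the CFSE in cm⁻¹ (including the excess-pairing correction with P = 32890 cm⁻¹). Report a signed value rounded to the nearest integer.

CO is neutral, so the +2 overall charge sits on Fe: oxidation state +2.
Fe is in group 8, so Fe²⁺ is d⁶ (8 − 2 = 6).
Configuration: t2g^6 e_g^0.
Orbital CFSE = 6(-0.4) + 0(0.6) = -2.4Δₒ = -2.4 × 36540 = -87696 cm⁻¹.
High-spin d⁶ would be t2g^4 e_g^2 with 1 pair; low-spin has 3, so 2 excess pairs cost +2P = +65780 cm⁻¹.
Combining: -87696 + 65780 = -21916 cm⁻¹.

-21916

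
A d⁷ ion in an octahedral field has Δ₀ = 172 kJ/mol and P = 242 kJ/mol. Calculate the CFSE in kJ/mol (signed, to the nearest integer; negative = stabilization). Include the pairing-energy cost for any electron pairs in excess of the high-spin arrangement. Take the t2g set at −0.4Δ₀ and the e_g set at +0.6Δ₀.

-138

Δ₀ < P, so pairing is avoided: the ground state is high-spin.
Configuration: t2g^5 e_g^2.
Orbital CFSE = -0.8Δ₀ = -0.8 × 172 = -138 kJ/mol.
High-spin has no excess pairs, so no pairing correction applies.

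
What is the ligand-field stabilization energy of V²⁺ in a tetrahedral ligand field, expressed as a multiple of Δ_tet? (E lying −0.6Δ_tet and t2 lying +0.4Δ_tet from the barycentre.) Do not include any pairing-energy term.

-0.8 Δ_tet

V²⁺: group 5, so d-count = 5 − 2 = 3.
Tetrahedral splitting is small, so the complex is high-spin.
Configuration: e^2 t2^1.
CFSE = 2(-0.6Δ_tet) + 1(0.4Δ_tet) = -1.2Δ_tet + 0.4Δ_tet = -0.8Δ_tet.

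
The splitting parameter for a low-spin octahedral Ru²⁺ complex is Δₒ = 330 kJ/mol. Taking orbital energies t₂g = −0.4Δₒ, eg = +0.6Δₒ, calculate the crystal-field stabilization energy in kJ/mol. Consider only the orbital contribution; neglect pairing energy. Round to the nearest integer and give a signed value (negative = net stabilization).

-792

Group 8 minus oxidation state +2 gives a d⁶ configuration for Ru²⁺.
Configuration: t₂g⁶ eg⁰.
CFSE(orbital) = 6×(-0.4Δₒ) + 0×(0.6Δₒ) = -2.4Δₒ; with Δₒ = 330 kJ/mol that is -792 kJ/mol.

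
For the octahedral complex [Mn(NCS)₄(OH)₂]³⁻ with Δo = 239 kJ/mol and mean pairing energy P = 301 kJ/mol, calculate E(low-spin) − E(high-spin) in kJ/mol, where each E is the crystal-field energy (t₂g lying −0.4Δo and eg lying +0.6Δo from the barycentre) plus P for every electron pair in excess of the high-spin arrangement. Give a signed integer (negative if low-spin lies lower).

Ligand charges: 4×(-1) from NCS⁻ and 2×(-1) from OH⁻ sum to -6; with overall charge -3, Mn is +3.
Mn³⁺: group 7, so d-count = 7 − 3 = 4.
In the high-spin limit (t₂g³ eg¹) the orbital term is -0.6Δo = -143 kJ/mol, with no excess pairing.
For low-spin the configuration is t₂g⁴ eg⁰: orbital energy -1.6 × 239 = -382 kJ/mol, and 1 additional pair relative to high-spin adds 301 kJ/mol, giving -81 kJ/mol.
Thus E(LS) − E(HS) = 62 kJ/mol.

62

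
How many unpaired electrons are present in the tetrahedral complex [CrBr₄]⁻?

3

Each Br⁻ contributes -1; 4 × (-1) = -4. With overall charge -1, Cr is in the +3 oxidation state.
Cr is in group 6, so Cr³⁺ is d³ (6 − 3 = 3).
Tetrahedral fields are weak (Δₜ ≈ 4/9 Δₒ), so electrons fill high-spin.
Configuration: e² t₂¹, giving 3 unpaired electrons.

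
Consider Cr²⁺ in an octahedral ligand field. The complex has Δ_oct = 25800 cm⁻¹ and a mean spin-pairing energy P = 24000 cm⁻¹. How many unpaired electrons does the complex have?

2

Group 6 minus oxidation state +2 gives a d⁴ configuration for Cr²⁺.
Since Δ_oct = 25800 cm⁻¹ > P = 24000 cm⁻¹, the complex adopts the low-spin configuration.
Filling d⁴ accordingly: t₂g⁴ eg⁰.
Unpaired electrons: 2.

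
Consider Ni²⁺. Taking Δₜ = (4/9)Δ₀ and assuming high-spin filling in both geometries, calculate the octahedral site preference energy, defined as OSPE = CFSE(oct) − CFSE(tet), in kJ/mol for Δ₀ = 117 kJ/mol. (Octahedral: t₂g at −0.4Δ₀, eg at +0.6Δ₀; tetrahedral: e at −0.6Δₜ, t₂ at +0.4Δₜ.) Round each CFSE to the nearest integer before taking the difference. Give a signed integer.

-98

Ni sits in group 10; removing 2 electrons leaves Ni²⁺ with 10 − 2 = 8 d electrons.
In an octahedral site d⁸ (HS) is t2g^6 e_g^2, giving CFSE(oct) = -1.2Δ₀ = -140 kJ/mol.
In a tetrahedral site the filling is e^4 t2^4: CFSE(tet) = -0.8Δₜ = -0.8 × (4/9)(117) = -42 kJ/mol.
OSPE = CFSE(oct) − CFSE(tet) = -140 − (-42) = -98 kJ/mol.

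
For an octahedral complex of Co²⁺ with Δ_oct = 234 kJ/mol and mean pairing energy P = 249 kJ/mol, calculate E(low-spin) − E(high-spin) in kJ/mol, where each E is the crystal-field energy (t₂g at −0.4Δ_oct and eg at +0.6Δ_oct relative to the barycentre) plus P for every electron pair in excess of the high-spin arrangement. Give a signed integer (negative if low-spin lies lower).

15

Co is in group 9, so Co²⁺ is d⁷ (9 − 2 = 7).
In the high-spin limit (t₂g⁵ eg²) the orbital term is -0.8Δ_oct = -187 kJ/mol, with no excess pairing.
Low-spin: t₂g⁶ eg¹, orbital CFSE = -1.8Δ_oct = -421 kJ/mol; plus 1 excess pair × P = +249 kJ/mol; total -172 kJ/mol.
The difference is -172 − (-187) = 15 kJ/mol, so high-spin lies lower.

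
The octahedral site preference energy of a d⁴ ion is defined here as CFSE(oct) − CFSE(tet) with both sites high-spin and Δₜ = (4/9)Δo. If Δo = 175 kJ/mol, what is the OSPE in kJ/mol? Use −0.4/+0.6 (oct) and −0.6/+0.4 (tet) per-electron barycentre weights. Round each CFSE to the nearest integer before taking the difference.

In an octahedral site d⁴ (HS) is t₂g³ eg¹, giving CFSE(oct) = -0.6Δo = -105 kJ/mol.
Tetrahedral e² t₂² gives -0.4Δₜ = -0.4 × (4/9) × 175 = -31 kJ/mol.
OSPE = -105 − (-31) = -74 kJ/mol.

-74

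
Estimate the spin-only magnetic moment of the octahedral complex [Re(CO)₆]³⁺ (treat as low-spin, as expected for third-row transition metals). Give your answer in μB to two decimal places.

2.83 μB

CO is neutral, so the +3 overall charge sits on Re: oxidation state +3.
Group 7 minus oxidation state +3 gives a d⁴ configuration for Re³⁺.
Configuration: t2g^4 e_g^0 → 2 unpaired electrons.
μ(spin-only) = √[2(2+2)] = √8 ≈ 2.83 μB.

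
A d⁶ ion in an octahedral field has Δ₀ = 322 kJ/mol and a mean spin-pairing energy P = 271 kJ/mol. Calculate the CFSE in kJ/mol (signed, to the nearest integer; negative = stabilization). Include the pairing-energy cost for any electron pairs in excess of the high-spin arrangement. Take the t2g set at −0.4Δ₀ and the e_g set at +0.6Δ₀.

Δ₀ > P, so pairing is preferred: the ground state is low-spin.
Filling d⁶ accordingly: t2g^6 e_g^0.
Orbital CFSE = -2.4Δ₀ = -2.4 × 322 = -773 kJ/mol.
Excess pairs vs high-spin: 3 − 1 = 2; pairing cost = +542 kJ/mol.
Net CFSE = -773 + 542 = -231 kJ/mol.

-231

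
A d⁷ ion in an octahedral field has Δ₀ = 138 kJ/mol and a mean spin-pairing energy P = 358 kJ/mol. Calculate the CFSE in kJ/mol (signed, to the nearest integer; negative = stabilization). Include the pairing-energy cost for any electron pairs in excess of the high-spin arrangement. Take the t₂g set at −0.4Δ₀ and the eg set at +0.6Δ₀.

Since Δ₀ = 138 kJ/mol < P = 358 kJ/mol, the complex adopts the high-spin configuration.
That gives t₂g⁵ eg².
Orbital CFSE = -0.8Δ₀ = -0.8 × 138 = -110 kJ/mol.
High-spin has no excess pairs, so no pairing correction applies.

-110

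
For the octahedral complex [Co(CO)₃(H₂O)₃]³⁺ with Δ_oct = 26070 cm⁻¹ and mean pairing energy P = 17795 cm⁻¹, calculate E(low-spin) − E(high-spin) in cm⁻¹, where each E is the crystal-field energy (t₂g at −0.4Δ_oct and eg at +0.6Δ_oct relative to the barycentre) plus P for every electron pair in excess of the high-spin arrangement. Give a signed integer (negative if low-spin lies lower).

-16550

Ligand charges: 3×(+0) from CO and 3×(+0) from H₂O sum to +0; with overall charge +3, Co is +3.
Co sits in group 9; removing 3 electrons leaves Co³⁺ with 9 − 3 = 6 d electrons.
High-spin: t₂g⁴ eg², CFSE = -0.4Δ_oct = -10428 cm⁻¹.
Low-spin: t₂g⁶ eg⁰, orbital CFSE = -2.4Δ_oct = -62568 cm⁻¹; plus 2 excess pairs × P = +35590 cm⁻¹; total -26978 cm⁻¹.
E(LS) − E(HS) = -26978 − (-10428) = -16550 cm⁻¹.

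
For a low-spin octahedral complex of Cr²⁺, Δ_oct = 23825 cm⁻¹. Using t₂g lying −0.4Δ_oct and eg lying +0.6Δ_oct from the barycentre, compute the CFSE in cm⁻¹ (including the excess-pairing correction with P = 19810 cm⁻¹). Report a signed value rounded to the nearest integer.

Cr is in group 6, so Cr²⁺ is d⁴ (6 − 2 = 4).
Configuration: t₂g⁴ eg⁰.
Orbital CFSE = 4(-0.4) + 0(0.6) = -1.6Δ_oct = -1.6 × 23825 = -38120 cm⁻¹.
Pairing penalty: 1 pair vs 0 in the high-spin reference → 1 extra × P = 19810 cm⁻¹.
Net CFSE = -38120 + 19810 = -18310 cm⁻¹.

-18310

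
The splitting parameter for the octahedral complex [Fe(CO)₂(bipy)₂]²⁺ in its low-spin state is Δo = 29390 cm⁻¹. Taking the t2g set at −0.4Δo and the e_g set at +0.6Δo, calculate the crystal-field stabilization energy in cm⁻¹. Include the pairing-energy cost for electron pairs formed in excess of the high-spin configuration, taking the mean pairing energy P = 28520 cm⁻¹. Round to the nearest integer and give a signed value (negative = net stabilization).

-13496

Ligand charges: 2×(+0) from CO and 2×(+0) from bipy sum to +0; with overall charge +2, Fe is +2.
Fe is in group 8, so Fe²⁺ is d⁶ (8 − 2 = 6).
Electron filling gives t2g^6 e_g^0.
Orbital CFSE = 6(-0.4) + 0(0.6) = -2.4Δo = -2.4 × 29390 = -70536 cm⁻¹.
Relative to high-spin t2g^4 e_g^2 (1 paired), the low-spin configuration has 2 additional pairs, contributing +2 × 28520 = +57040 cm⁻¹.
Combining: -70536 + 57040 = -13496 cm⁻¹.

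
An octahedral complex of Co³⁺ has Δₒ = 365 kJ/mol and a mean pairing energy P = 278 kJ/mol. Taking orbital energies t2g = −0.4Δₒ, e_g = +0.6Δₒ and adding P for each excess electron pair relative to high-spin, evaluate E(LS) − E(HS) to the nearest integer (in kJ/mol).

-174

Co³⁺: group 9, so d-count = 9 − 3 = 6.
High-spin: t2g^4 e_g^2, CFSE = -0.4Δₒ = -146 kJ/mol.
For low-spin the configuration is t2g^6 e_g^0: orbital energy -2.4 × 365 = -876 kJ/mol, and 2 additional pairs relative to high-spin add 556 kJ/mol, giving -320 kJ/mol.
Thus E(LS) − E(HS) = -174 kJ/mol.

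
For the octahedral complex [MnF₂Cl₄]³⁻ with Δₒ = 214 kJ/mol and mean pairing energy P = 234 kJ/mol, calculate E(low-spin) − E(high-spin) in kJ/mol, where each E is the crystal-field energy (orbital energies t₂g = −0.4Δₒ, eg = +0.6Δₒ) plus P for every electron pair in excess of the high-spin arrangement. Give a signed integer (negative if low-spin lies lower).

20

Ligand charges: 2×(-1) from F⁻ and 4×(-1) from Cl⁻ sum to -6; with overall charge -3, Mn is +3.
Mn is in group 7, so Mn³⁺ is d⁴ (7 − 3 = 4).
High-spin: t₂g³ eg¹, CFSE = -0.6Δₒ = -128 kJ/mol.
For low-spin the configuration is t₂g⁴ eg⁰: orbital energy -1.6 × 214 = -342 kJ/mol, and 1 additional pair relative to high-spin adds 234 kJ/mol, giving -108 kJ/mol.
E(LS) − E(HS) = -108 − (-128) = 20 kJ/mol.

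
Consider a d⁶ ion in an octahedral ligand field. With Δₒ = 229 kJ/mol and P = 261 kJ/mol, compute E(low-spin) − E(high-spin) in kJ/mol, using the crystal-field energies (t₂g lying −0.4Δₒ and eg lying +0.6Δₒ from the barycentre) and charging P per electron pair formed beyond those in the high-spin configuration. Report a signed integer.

64

High-spin d⁶ fills as t₂g⁴ eg² with CFSE 4(−0.4) + 2(+0.6) = -0.4Δₒ = -92 kJ/mol.
Low-spin: t₂g⁶ eg⁰, orbital CFSE = -2.4Δₒ = -550 kJ/mol; plus 2 excess pairs × P = +522 kJ/mol; total -28 kJ/mol.
Thus E(LS) − E(HS) = 64 kJ/mol.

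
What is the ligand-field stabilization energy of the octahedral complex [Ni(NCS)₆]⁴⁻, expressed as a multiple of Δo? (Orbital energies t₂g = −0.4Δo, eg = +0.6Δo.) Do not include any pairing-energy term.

-1.2 Δo

Each NCS⁻ contributes -1; 6 × (-1) = -6. With overall charge -4, Ni is in the +2 oxidation state.
Ni sits in group 10; removing 2 electrons leaves Ni²⁺ with 10 − 2 = 8 d electrons.
Configuration: t₂g⁶ eg².
CFSE = 6(-0.4Δo) + 2(0.6Δo) = -2.4Δo + 1.2Δo = -1.2Δo.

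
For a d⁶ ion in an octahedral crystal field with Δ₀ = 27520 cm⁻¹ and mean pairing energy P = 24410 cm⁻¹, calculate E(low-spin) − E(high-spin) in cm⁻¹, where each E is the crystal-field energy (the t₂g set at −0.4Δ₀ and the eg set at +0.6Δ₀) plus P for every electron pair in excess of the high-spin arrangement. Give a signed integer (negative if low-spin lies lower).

High-spin: t₂g⁴ eg², CFSE = -0.4Δ₀ = -11008 cm⁻¹.
Low-spin t₂g⁶ eg⁰ gives -2.4Δ₀ = -66048 cm⁻¹, but forming 2 extra pairs costs 2P = 48820 cm⁻¹, so E(LS) = -66048 + 48820 = -17228 cm⁻¹.
Thus E(LS) − E(HS) = -6220 cm⁻¹.

-6220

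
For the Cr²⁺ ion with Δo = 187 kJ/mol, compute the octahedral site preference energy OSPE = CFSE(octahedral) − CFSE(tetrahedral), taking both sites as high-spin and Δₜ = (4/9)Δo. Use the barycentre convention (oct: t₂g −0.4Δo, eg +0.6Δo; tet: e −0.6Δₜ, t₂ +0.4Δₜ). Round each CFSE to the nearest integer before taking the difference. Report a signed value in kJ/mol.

Group 6 minus oxidation state +2 gives a d⁴ configuration for Cr²⁺.
Octahedral high-spin t₂g³ eg¹: CFSE = -0.6 × 187 = -112 kJ/mol.
Tetrahedral: e² t₂², CFSE = 2(−0.6) + 2(+0.4) = -0.4Δₜ = -0.4 × (4/9) × 187 = -33 kJ/mol.
Subtracting, OSPE = -112 − (-33) = -79 kJ/mol.

-79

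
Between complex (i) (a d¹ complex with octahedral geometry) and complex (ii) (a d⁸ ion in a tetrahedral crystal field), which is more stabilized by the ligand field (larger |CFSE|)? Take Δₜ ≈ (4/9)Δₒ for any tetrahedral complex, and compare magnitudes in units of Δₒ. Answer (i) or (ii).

(i)

(i): For octahedral d¹ the high- and low-spin configurations coincide; t₂g¹ eg⁰, CFSE = -0.4Δₒ.
(ii): Tetrahedral fields are weak (Δₜ ≈ 4/9 Δₒ), so electrons fill high-spin; e⁴ t₂⁴, CFSE = -0.8Δₜ ≈ -0.36Δₒ.
So (i) has the larger |CFSE|.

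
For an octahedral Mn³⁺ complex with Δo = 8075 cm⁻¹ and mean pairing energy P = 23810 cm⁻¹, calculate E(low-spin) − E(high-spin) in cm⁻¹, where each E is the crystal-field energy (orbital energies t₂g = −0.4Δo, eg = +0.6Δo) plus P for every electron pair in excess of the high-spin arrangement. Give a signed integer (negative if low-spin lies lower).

15735

Mn³⁺: group 7, so d-count = 7 − 3 = 4.
High-spin: t₂g³ eg¹, CFSE = -0.6Δo = -4845 cm⁻¹.
Low-spin: t₂g⁴ eg⁰, orbital CFSE = -1.6Δo = -12920 cm⁻¹; plus 1 excess pair × P = +23810 cm⁻¹; total 10890 cm⁻¹.
E(LS) − E(HS) = 10890 − (-4845) = 15735 cm⁻¹.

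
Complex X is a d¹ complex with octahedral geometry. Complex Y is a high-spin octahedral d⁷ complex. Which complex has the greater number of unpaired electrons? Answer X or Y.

Y

X: t₂g¹ eg⁰ → 1 unpaired.
Y: t₂g⁵ eg² → 3 unpaired.
So Y has more unpaired electrons.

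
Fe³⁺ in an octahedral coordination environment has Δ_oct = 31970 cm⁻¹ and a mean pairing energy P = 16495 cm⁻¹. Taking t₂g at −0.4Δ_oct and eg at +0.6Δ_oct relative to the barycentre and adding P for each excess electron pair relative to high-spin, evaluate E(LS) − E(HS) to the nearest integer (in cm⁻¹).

Group 8 minus oxidation state +3 gives a d⁵ configuration for Fe³⁺.
High-spin d⁵ fills as t₂g³ eg² with CFSE 3(−0.4) + 2(+0.6) = 0.0Δ_oct = 0 cm⁻¹.
Low-spin t₂g⁵ eg⁰ gives -2.0Δ_oct = -63940 cm⁻¹, but forming 2 extra pairs costs 2P = 32990 cm⁻¹, so E(LS) = -63940 + 32990 = -30950 cm⁻¹.
The difference is -30950 − (0) = -30950 cm⁻¹, so low-spin lies lower.

-30950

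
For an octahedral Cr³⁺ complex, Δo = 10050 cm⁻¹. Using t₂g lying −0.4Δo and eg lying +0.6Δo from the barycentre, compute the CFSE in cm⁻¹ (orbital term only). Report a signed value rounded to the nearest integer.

-12060

Cr is in group 6, so Cr³⁺ is d³ (6 − 3 = 3).
For octahedral d³ the high- and low-spin configurations coincide.
The d³ electrons fill as t₂g³ eg⁰.
The orbital stabilization is -1.2Δo = -1.2 × 10050 = -12060 cm⁻¹.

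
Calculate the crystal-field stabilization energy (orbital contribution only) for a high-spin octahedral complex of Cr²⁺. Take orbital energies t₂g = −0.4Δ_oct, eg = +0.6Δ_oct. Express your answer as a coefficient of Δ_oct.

-0.6 Δ_oct

Cr²⁺: group 6, so d-count = 6 − 2 = 4.
Configuration: t₂g³ eg¹.
CFSE = 3(-0.4Δ_oct) + 1(0.6Δ_oct) = -1.2Δ_oct + 0.6Δ_oct = -0.6Δ_oct.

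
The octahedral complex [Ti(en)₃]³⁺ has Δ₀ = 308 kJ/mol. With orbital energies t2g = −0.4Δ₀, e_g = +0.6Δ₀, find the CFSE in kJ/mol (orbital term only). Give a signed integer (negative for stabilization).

en is neutral, so the +3 overall charge sits on Ti: oxidation state +3.
Ti sits in group 4; removing 3 electrons leaves Ti³⁺ with 4 − 3 = 1 d electrons.
For octahedral d¹ the high- and low-spin configurations coincide.
Electron filling gives t2g^1 e_g^0.
The orbital stabilization is -0.4Δ₀ = -0.4 × 308 = -123 kJ/mol.

-123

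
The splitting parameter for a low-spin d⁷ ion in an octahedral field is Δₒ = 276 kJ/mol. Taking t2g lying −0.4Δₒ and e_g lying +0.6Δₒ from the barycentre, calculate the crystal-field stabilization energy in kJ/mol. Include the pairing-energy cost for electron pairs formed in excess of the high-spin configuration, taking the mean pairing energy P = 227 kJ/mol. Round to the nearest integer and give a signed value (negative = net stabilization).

Electron filling gives t2g^6 e_g^1.
The orbital stabilization is -1.8Δₒ = -1.8 × 276 = -497 kJ/mol.
Pairing penalty: 3 pairs vs 2 in the high-spin reference → 1 extra × P = 227 kJ/mol.
Net CFSE = -497 + 227 = -270 kJ/mol.

-270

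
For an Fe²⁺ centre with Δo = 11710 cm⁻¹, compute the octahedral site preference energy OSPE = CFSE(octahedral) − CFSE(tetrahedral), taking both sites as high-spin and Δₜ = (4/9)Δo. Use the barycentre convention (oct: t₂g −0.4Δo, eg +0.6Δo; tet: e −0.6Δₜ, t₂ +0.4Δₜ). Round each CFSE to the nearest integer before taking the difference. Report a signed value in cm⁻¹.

Fe²⁺: group 8, so d-count = 8 − 2 = 6.
Octahedral high-spin t₂g⁴ eg²: CFSE = -0.4 × 11710 = -4684 cm⁻¹.
In a tetrahedral site the filling is e³ t₂³: CFSE(tet) = -0.6Δₜ = -0.6 × (4/9)(11710) = -3123 cm⁻¹.
OSPE = -4684 − (-3123) = -1561 cm⁻¹.

-1561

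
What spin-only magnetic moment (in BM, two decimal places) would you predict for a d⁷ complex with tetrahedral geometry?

Tetrahedral splitting is small, so the complex is high-spin.
Configuration: e⁴ t₂³ → 3 unpaired electrons.
μ(spin-only) = √[3(3+2)] = √15 ≈ 3.87 BM.

3.87 BM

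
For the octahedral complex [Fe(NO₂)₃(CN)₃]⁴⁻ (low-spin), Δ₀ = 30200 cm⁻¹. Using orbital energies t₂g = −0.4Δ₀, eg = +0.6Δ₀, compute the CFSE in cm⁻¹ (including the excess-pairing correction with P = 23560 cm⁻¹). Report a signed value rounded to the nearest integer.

-25360

Ligand charges: 3×(-1) from NO₂⁻ and 3×(-1) from CN⁻ sum to -6; with overall charge -4, Fe is +2.
Group 8 minus oxidation state +2 gives a d⁶ configuration for Fe²⁺.
The d⁶ electrons fill as t₂g⁶ eg⁰.
Orbital CFSE = 6(-0.4) + 0(0.6) = -2.4Δ₀ = -2.4 × 30200 = -72480 cm⁻¹.
High-spin d⁶ would be t₂g⁴ eg² with 1 pair; low-spin has 3, so 2 excess pairs cost +2P = +47120 cm⁻¹.
Net CFSE = -72480 + 47120 = -25360 cm⁻¹.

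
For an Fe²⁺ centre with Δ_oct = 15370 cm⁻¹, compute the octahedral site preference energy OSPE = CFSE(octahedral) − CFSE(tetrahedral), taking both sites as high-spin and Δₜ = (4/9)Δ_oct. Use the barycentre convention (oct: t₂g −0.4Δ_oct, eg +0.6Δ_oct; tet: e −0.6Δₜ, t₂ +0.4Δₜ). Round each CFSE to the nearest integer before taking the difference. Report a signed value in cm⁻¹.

Fe sits in group 8; removing 2 electrons leaves Fe²⁺ with 8 − 2 = 6 d electrons.
In an octahedral site d⁶ (HS) is t₂g⁴ eg², giving CFSE(oct) = -0.4Δ_oct = -6148 cm⁻¹.
In a tetrahedral site the filling is e³ t₂³: CFSE(tet) = -0.6Δₜ = -0.6 × (4/9)(15370) = -4099 cm⁻¹.
OSPE = CFSE(oct) − CFSE(tet) = -6148 − (-4099) = -2049 cm⁻¹.

-2049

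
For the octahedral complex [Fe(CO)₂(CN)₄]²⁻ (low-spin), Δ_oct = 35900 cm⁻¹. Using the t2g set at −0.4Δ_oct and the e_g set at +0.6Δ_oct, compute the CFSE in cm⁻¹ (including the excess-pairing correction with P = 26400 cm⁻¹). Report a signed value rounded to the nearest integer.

Ligand charges: 2×(+0) from CO and 4×(-1) from CN⁻ sum to -4; with overall charge -2, Fe is +2.
Fe²⁺: group 8, so d-count = 8 − 2 = 6.
Electron filling gives t2g^6 e_g^0.
CFSE(orbital) = 6×(-0.4Δ_oct) + 0×(0.6Δ_oct) = -2.4Δ_oct; with Δ_oct = 35900 cm⁻¹ that is -86160 cm⁻¹.
High-spin d⁶ would be t2g^4 e_g^2 with 1 pair; low-spin has 3, so 2 excess pairs cost +2P = +52800 cm⁻¹.
Combining: -86160 + 52800 = -33360 cm⁻¹.

-33360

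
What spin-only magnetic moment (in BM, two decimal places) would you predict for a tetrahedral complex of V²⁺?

3.87 BM

V sits in group 5; removing 2 electrons leaves V²⁺ with 5 − 2 = 3 d electrons.
Tetrahedral splitting is small, so the complex is high-spin.
Configuration: e² t₂¹ → 3 unpaired electrons.
μ(spin-only) = √[3(3+2)] = √15 ≈ 3.87 BM.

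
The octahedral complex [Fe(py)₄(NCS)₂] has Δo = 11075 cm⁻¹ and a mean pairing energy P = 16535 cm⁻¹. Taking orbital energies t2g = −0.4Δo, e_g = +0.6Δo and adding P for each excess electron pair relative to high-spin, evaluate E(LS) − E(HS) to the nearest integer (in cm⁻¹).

Ligand charges: 4×(+0) from py and 2×(-1) from NCS⁻ sum to -2; with overall charge +0, Fe is +2.
Fe²⁺: group 8, so d-count = 8 − 2 = 6.
In the high-spin limit (t2g^4 e_g^2) the orbital term is -0.4Δo = -4430 cm⁻¹, with no excess pairing.
For low-spin the configuration is t2g^6 e_g^0: orbital energy -2.4 × 11075 = -26580 cm⁻¹, and 2 additional pairs relative to high-spin add 33070 cm⁻¹, giving 6490 cm⁻¹.
E(LS) − E(HS) = 6490 − (-4430) = 10920 cm⁻¹.

10920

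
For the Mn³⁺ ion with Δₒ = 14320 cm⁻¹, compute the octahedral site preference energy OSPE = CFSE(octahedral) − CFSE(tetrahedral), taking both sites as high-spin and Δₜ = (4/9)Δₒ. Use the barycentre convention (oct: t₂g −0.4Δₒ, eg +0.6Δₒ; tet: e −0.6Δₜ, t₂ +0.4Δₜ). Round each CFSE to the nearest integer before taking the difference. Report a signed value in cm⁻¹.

Mn³⁺: group 7, so d-count = 7 − 3 = 4.
Octahedral (high-spin): t2g^3 e_g^1, CFSE = 3(−0.4) + 1(+0.6) = -0.6Δₒ = -0.6 × 14320 = -8592 cm⁻¹.
In a tetrahedral site the filling is e^2 t2^2: CFSE(tet) = -0.4Δₜ = -0.4 × (4/9)(14320) = -2546 cm⁻¹.
OSPE = CFSE(oct) − CFSE(tet) = -8592 − (-2546) = -6046 cm⁻¹.

-6046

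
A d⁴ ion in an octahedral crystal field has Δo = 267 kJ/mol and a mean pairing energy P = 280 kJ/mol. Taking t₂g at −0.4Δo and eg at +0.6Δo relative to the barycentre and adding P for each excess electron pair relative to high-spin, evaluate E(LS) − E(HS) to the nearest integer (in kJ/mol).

High-spin d⁴ fills as t₂g³ eg¹ with CFSE 3(−0.4) + 1(+0.6) = -0.6Δo = -160 kJ/mol.
Low-spin: t₂g⁴ eg⁰, orbital CFSE = -1.6Δo = -427 kJ/mol; plus 1 excess pair × P = +280 kJ/mol; total -147 kJ/mol.
Thus E(LS) − E(HS) = 13 kJ/mol.

13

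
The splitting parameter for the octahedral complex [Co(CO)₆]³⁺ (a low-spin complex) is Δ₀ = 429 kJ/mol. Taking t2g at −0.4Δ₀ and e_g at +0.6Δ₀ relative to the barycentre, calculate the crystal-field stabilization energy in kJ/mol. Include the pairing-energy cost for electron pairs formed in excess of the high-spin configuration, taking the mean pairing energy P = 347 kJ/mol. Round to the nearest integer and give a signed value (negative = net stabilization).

-336

CO is neutral, so the +3 overall charge sits on Co: oxidation state +3.
Group 9 minus oxidation state +3 gives a d⁶ configuration for Co³⁺.
The d⁶ electrons fill as t2g^6 e_g^0.
CFSE(orbital) = 6×(-0.4Δ₀) + 0×(0.6Δ₀) = -2.4Δ₀; with Δ₀ = 429 kJ/mol that is -1030 kJ/mol.
High-spin d⁶ would be t2g^4 e_g^2 with 1 pair; low-spin has 3, so 2 excess pairs cost +2P = +694 kJ/mol.
Combining: -1030 + 694 = -336 kJ/mol.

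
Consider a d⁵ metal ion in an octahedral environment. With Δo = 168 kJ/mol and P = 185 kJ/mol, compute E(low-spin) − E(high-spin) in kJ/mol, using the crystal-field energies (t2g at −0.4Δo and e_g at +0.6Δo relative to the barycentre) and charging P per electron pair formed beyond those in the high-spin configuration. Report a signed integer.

34

High-spin d⁵ fills as t2g^3 e_g^2 with CFSE 3(−0.4) + 2(+0.6) = 0.0Δo = 0 kJ/mol.
Low-spin t2g^5 e_g^0 gives -2.0Δo = -336 kJ/mol, but forming 2 extra pairs costs 2P = 370 kJ/mol, so E(LS) = -336 + 370 = 34 kJ/mol.
E(LS) − E(HS) = 34 − (0) = 34 kJ/mol.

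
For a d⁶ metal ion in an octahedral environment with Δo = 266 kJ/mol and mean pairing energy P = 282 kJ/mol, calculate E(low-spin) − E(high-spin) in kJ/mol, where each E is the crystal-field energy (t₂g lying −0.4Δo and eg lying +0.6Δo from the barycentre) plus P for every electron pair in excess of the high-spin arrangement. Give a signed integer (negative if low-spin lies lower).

32

High-spin d⁶ fills as t₂g⁴ eg² with CFSE 4(−0.4) + 2(+0.6) = -0.4Δo = -106 kJ/mol.
Low-spin t₂g⁶ eg⁰ gives -2.4Δo = -638 kJ/mol, but forming 2 extra pairs costs 2P = 564 kJ/mol, so E(LS) = -638 + 564 = -74 kJ/mol.
E(LS) − E(HS) = -74 − (-106) = 32 kJ/mol.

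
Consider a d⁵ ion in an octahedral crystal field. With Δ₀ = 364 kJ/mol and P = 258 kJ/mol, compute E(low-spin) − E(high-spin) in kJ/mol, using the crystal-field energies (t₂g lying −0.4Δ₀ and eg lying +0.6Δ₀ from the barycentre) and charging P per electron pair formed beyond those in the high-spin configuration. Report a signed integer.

High-spin: t₂g³ eg², CFSE = 0.0Δ₀ = 0 kJ/mol.
For low-spin the configuration is t₂g⁵ eg⁰: orbital energy -2.0 × 364 = -728 kJ/mol, and 2 additional pairs relative to high-spin add 516 kJ/mol, giving -212 kJ/mol.
The difference is -212 − (0) = -212 kJ/mol, so low-spin lies lower.

-212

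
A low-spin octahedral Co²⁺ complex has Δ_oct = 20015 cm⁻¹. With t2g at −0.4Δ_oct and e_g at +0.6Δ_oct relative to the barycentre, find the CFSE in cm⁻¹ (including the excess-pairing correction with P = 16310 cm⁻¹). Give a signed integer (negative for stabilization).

-19717

Co is in group 9, so Co²⁺ is d⁷ (9 − 2 = 7).
Electron filling gives t2g^6 e_g^1.
The orbital stabilization is -1.8Δ_oct = -1.8 × 20015 = -36027 cm⁻¹.
Pairing penalty: 3 pairs vs 2 in the high-spin reference → 1 extra × P = 16310 cm⁻¹.
Overall CFSE = -36027 + 16310 = -19717 cm⁻¹.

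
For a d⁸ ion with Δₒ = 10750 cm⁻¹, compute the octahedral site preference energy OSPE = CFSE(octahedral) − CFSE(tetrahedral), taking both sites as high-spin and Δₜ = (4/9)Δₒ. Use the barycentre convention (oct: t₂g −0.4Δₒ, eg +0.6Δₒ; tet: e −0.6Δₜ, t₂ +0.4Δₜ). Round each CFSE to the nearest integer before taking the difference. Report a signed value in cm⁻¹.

In an octahedral site d⁸ (HS) is t₂g⁶ eg², giving CFSE(oct) = -1.2Δₒ = -12900 cm⁻¹.
In a tetrahedral site the filling is e⁴ t₂⁴: CFSE(tet) = -0.8Δₜ = -0.8 × (4/9)(10750) = -3822 cm⁻¹.
OSPE = -12900 − (-3822) = -9078 cm⁻¹.

-9078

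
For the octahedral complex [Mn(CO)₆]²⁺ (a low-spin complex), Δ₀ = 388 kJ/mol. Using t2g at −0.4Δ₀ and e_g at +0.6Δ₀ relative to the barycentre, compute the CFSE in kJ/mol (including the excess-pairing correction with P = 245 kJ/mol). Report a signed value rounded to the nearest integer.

CO is neutral, so the +2 overall charge sits on Mn: oxidation state +2.
Mn²⁺: group 7, so d-count = 7 − 2 = 5.
Electron filling gives t2g^5 e_g^0.
CFSE(orbital) = 5×(-0.4Δ₀) + 0×(0.6Δ₀) = -2.0Δ₀; with Δ₀ = 388 kJ/mol that is -776 kJ/mol.
Pairing penalty: 2 pairs vs 0 in the high-spin reference → 2 extra × P = 490 kJ/mol.
Overall CFSE = -776 + 490 = -286 kJ/mol.

-286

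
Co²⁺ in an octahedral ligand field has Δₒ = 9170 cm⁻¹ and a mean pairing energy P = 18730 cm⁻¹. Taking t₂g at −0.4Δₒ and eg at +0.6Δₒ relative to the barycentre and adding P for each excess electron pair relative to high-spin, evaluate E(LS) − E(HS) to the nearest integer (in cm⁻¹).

9560

Group 9 minus oxidation state +2 gives a d⁷ configuration for Co²⁺.
High-spin: t₂g⁵ eg², CFSE = -0.8Δₒ = -7336 cm⁻¹.
Low-spin t₂g⁶ eg¹ gives -1.8Δₒ = -16506 cm⁻¹, but forming 1 extra pair costs 1P = 18730 cm⁻¹, so E(LS) = -16506 + 18730 = 2224 cm⁻¹.
E(LS) − E(HS) = 2224 − (-7336) = 9560 cm⁻¹.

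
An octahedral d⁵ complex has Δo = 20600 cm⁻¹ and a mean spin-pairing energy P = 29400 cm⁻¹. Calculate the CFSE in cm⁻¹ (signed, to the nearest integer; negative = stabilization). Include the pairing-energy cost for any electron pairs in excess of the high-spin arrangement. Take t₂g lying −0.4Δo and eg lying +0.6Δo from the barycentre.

With Δo < P the complex is high-spin.
That gives t₂g³ eg².
Orbital CFSE = 0.0Δo = 0.0 × 20600 = 0 cm⁻¹.
High-spin has no excess pairs, so no pairing correction applies.

0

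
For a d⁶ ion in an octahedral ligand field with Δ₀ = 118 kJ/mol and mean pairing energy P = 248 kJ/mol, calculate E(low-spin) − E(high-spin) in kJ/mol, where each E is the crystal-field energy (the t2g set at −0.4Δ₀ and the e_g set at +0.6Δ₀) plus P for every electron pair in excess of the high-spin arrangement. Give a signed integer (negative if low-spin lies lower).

In the high-spin limit (t2g^4 e_g^2) the orbital term is -0.4Δ₀ = -47 kJ/mol, with no excess pairing.
Low-spin: t2g^6 e_g^0, orbital CFSE = -2.4Δ₀ = -283 kJ/mol; plus 2 excess pairs × P = +496 kJ/mol; total 213 kJ/mol.
Thus E(LS) − E(HS) = 260 kJ/mol.

260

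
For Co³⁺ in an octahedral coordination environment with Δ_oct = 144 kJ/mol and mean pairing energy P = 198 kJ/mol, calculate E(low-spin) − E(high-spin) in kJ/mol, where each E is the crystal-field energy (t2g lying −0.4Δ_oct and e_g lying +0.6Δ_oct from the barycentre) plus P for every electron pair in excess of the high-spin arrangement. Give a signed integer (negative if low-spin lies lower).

Group 9 minus oxidation state +3 gives a d⁶ configuration for Co³⁺.
High-spin: t2g^4 e_g^2, CFSE = -0.4Δ_oct = -58 kJ/mol.
Low-spin t2g^6 e_g^0 gives -2.4Δ_oct = -346 kJ/mol, but forming 2 extra pairs costs 2P = 396 kJ/mol, so E(LS) = -346 + 396 = 50 kJ/mol.
The difference is 50 − (-58) = 108 kJ/mol, so high-spin lies lower.

108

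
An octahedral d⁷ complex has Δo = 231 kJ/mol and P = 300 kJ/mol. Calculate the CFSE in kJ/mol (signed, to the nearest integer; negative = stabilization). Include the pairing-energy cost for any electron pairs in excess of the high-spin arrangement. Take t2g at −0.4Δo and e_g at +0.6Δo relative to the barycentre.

Here Δo < P (231 < 300), so the high-spin state is favoured.
That gives t2g^5 e_g^2.
Orbital CFSE = -0.8Δo = -0.8 × 231 = -185 kJ/mol.
High-spin has no excess pairs, so no pairing correction applies.

-185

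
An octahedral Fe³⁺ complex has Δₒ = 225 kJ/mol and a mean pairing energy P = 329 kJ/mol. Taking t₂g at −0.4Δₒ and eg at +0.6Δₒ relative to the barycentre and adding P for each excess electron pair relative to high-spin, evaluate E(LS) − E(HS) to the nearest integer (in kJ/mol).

208

Fe is in group 8, so Fe³⁺ is d⁵ (8 − 3 = 5).
In the high-spin limit (t₂g³ eg²) the orbital term is 0.0Δₒ = 0 kJ/mol, with no excess pairing.
Low-spin t₂g⁵ eg⁰ gives -2.0Δₒ = -450 kJ/mol, but forming 2 extra pairs costs 2P = 658 kJ/mol, so E(LS) = -450 + 658 = 208 kJ/mol.
E(LS) − E(HS) = 208 − (0) = 208 kJ/mol.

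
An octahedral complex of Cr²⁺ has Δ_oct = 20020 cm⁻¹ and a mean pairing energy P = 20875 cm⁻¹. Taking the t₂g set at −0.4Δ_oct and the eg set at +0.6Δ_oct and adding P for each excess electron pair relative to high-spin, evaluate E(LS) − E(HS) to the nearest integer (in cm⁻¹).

855

Cr is in group 6, so Cr²⁺ is d⁴ (6 − 2 = 4).
In the high-spin limit (t₂g³ eg¹) the orbital term is -0.6Δ_oct = -12012 cm⁻¹, with no excess pairing.
Low-spin t₂g⁴ eg⁰ gives -1.6Δ_oct = -32032 cm⁻¹, but forming 1 extra pair costs 1P = 20875 cm⁻¹, so E(LS) = -32032 + 20875 = -11157 cm⁻¹.
E(LS) − E(HS) = -11157 − (-12012) = 855 cm⁻¹.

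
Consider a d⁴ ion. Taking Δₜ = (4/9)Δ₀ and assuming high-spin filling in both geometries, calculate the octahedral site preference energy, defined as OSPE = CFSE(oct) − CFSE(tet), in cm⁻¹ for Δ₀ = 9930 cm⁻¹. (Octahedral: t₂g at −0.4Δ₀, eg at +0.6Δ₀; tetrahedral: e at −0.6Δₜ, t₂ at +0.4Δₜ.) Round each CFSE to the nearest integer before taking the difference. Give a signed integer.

In an octahedral site d⁴ (HS) is t2g^3 e_g^1, giving CFSE(oct) = -0.6Δ₀ = -5958 cm⁻¹.
Tetrahedral e^2 t2^2 gives -0.4Δₜ = -0.4 × (4/9) × 9930 = -1765 cm⁻¹.
Subtracting, OSPE = -5958 − (-1765) = -4193 cm⁻¹.

-4193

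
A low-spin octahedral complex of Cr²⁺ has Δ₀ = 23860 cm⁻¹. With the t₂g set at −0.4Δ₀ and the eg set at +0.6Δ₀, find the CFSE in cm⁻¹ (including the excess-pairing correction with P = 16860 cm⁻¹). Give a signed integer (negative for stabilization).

Cr sits in group 6; removing 2 electrons leaves Cr²⁺ with 6 − 2 = 4 d electrons.
Configuration: t₂g⁴ eg⁰.
The orbital stabilization is -1.6Δ₀ = -1.6 × 23860 = -38176 cm⁻¹.
High-spin d⁴ would be t₂g³ eg¹ with 0 pairs; low-spin has 1, so 1 excess pair costs +1P = +16860 cm⁻¹.
Net CFSE = -38176 + 16860 = -21316 cm⁻¹.

-21316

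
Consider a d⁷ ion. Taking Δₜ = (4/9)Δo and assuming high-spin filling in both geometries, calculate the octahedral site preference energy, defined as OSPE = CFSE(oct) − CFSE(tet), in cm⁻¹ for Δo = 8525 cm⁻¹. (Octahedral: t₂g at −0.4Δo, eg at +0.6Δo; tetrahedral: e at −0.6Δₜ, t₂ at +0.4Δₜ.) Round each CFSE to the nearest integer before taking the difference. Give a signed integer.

-2273

Octahedral high-spin t2g^5 e_g^2: CFSE = -0.8 × 8525 = -6820 cm⁻¹.
Tetrahedral e^4 t2^3 gives -1.2Δₜ = -1.2 × (4/9) × 8525 = -4547 cm⁻¹.
Subtracting, OSPE = -6820 − (-4547) = -2273 cm⁻¹.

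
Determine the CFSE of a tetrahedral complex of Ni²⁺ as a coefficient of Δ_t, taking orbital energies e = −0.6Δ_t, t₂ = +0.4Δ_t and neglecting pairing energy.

-0.8 Δ_t

Group 10 minus oxidation state +2 gives a d⁸ configuration for Ni²⁺.
Tetrahedral fields are weak (Δₜ ≈ 4/9 Δₒ), so electrons fill high-spin.
Configuration: e⁴ t₂⁴.
CFSE = 4(-0.6Δ_t) + 4(0.4Δ_t) = -2.4Δ_t + 1.6Δ_t = -0.8Δ_t.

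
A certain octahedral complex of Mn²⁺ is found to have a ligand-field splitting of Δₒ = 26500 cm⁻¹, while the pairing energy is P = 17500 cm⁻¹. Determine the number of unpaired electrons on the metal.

Mn²⁺: group 7, so d-count = 7 − 2 = 5.
Here Δₒ > P (26500 > 17500), so the low-spin state is favoured.
That gives t₂g⁵ eg⁰.
Unpaired electrons: 1.

1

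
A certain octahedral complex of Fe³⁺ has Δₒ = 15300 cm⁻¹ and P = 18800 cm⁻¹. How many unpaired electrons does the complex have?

5

Group 8 minus oxidation state +3 gives a d⁵ configuration for Fe³⁺.
With Δₒ < P the complex is high-spin.
Filling d⁵ accordingly: t₂g³ eg².
Unpaired electrons: 5.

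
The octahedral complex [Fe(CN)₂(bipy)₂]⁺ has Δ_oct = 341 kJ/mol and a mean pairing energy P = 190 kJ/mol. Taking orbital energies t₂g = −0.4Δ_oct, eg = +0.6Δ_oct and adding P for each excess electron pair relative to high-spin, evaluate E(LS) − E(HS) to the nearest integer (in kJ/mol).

Ligand charges: 2×(-1) from CN⁻ and 2×(+0) from bipy sum to -2; with overall charge +1, Fe is +3.
Fe is in group 8, so Fe³⁺ is d⁵ (8 − 3 = 5).
High-spin d⁵ fills as t₂g³ eg² with CFSE 3(−0.4) + 2(+0.6) = 0.0Δ_oct = 0 kJ/mol.
Low-spin: t₂g⁵ eg⁰, orbital CFSE = -2.0Δ_oct = -682 kJ/mol; plus 2 excess pairs × P = +380 kJ/mol; total -302 kJ/mol.
E(LS) − E(HS) = -302 − (0) = -302 kJ/mol.

-302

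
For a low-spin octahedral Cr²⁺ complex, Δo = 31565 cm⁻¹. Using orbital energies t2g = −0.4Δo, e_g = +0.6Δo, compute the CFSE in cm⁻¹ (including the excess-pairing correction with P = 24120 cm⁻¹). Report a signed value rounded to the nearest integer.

-26384

Cr²⁺: group 6, so d-count = 6 − 2 = 4.
The d⁴ electrons fill as t2g^4 e_g^0.
The orbital stabilization is -1.6Δo = -1.6 × 31565 = -50504 cm⁻¹.
Pairing penalty: 1 pair vs 0 in the high-spin reference → 1 extra × P = 24120 cm⁻¹.
Combining: -50504 + 24120 = -26384 cm⁻¹.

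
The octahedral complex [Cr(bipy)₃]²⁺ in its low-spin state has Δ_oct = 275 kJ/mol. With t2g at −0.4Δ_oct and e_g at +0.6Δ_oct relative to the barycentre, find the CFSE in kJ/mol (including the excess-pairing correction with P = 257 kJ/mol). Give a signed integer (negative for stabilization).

-183

bipy is neutral, so the +2 overall charge sits on Cr: oxidation state +2.
Cr sits in group 6; removing 2 electrons leaves Cr²⁺ with 6 − 2 = 4 d electrons.
The d⁴ electrons fill as t2g^4 e_g^0.
Orbital CFSE = 4(-0.4) + 0(0.6) = -1.6Δ_oct = -1.6 × 275 = -440 kJ/mol.
Pairing penalty: 1 pair vs 0 in the high-spin reference → 1 extra × P = 257 kJ/mol.
Net CFSE = -440 + 257 = -183 kJ/mol.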